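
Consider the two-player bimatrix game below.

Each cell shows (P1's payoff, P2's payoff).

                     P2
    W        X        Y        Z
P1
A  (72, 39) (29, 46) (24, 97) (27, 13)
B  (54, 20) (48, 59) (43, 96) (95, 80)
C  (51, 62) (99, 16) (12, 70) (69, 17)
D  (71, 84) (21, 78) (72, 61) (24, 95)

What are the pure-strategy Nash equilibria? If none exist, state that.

(A, W): P2 can switch to X (39 → 46). Not NE.
(A, X): P1 can switch to B (29 → 48). Not NE.
(A, Y): P1 can switch to B (24 → 43). Not NE.
(A, Z): P1 can switch to B (27 → 95). Not NE.
(B, W): P1 can switch to A (54 → 72). Not NE.
(B, X): P1 can switch to C (48 → 99). Not NE.
(B, Y): P1 can switch to D (43 → 72). Not NE.
(B, Z): P2 can switch to Y (80 → 96). Not NE.
(The remaining 8 profiles each have a profitable deviation by the same check.)

none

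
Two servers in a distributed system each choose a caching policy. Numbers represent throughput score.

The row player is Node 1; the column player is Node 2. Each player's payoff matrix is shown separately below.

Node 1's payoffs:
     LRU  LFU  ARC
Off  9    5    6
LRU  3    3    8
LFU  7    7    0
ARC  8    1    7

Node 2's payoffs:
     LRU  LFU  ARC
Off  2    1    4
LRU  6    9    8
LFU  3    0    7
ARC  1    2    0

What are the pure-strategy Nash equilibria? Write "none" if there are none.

This game has no pure Nash equilibrium.

(Off, LRU): Node 2 can switch to ARC (2 → 4). Not NE.
(Off, LFU): Node 1 can switch to LFU (5 → 7). Not NE.
(Off, ARC): Node 1 can switch to LRU (6 → 8). Not NE.
(LRU, LRU): Node 1 can switch to Off (3 → 9). Not NE.
(LRU, LFU): Node 1 can switch to Off (3 → 5). Not NE.
(LRU, ARC): Node 2 can switch to LFU (8 → 9). Not NE.
(LFU, LRU): Node 1 can switch to Off (7 → 9). Not NE.
(LFU, LFU): Node 2 can switch to LRU (0 → 3). Not NE.
(The remaining 4 profiles each have a profitable deviation by the same check.)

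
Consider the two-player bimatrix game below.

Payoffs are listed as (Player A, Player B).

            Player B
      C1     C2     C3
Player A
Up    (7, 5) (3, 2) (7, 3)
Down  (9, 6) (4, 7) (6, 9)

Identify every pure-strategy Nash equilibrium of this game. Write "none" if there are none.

Player A against C1: payoffs 7, 9 → best response Down.
Player A against C2: payoffs 3, 4 → best response Down.
Player A against C3: payoffs 7, 6 → best response Up.
Player B against Up: payoffs 5, 2, 3 → best response C1.
Player B against Down: payoffs 6, 7, 9 → best response C3.
No profile is a mutual best response for all players.

none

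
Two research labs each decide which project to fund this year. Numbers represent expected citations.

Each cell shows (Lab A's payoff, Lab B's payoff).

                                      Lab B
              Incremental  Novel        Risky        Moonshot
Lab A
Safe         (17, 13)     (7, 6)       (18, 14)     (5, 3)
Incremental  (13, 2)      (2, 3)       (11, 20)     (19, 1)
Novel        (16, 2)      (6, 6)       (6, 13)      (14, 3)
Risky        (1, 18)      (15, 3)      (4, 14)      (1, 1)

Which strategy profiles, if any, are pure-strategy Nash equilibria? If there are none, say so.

(Safe, Incremental): Lab B can switch to Risky (13 → 14). Not NE.
(Safe, Novel): Lab A can switch to Risky (7 → 15). Not NE.
(Safe, Risky): Lab A gets 18, best alternative 11; Lab B gets 14, best alternative 13. No profitable deviation — NE.
(Safe, Moonshot): Lab A can switch to Incremental (5 → 19). Not NE.
(Incremental, Incremental): Lab A can switch to Safe (13 → 17). Not NE.
(Incremental, Novel): Lab A can switch to Safe (2 → 7). Not NE.
(Incremental, Risky): Lab A can switch to Safe (11 → 18). Not NE.
(Incremental, Moonshot): Lab B can switch to Incremental (1 → 2). Not NE.
(Novel, Incremental): Lab A can switch to Safe (16 → 17). Not NE.
(Novel, Novel): Lab A can switch to Safe (6 → 7). Not NE.
(Novel, Risky): Lab A can switch to Safe (6 → 18). Not NE.
(Novel, Moonshot): Lab A can switch to Incremental (14 → 19). Not NE.
(Risky, Incremental): Lab A can switch to Safe (1 → 17). Not NE.
(The remaining 3 profiles each have a profitable deviation by the same check.)

(Safe, Risky)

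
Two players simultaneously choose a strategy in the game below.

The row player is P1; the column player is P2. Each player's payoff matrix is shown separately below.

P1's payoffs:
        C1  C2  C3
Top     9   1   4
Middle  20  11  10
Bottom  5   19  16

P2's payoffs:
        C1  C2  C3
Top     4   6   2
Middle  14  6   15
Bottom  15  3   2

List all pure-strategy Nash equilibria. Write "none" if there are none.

No pure-strategy Nash equilibrium.

For each player, find the best response to each opponent profile; mutual best responses are the pure NE.
P1 against C1: payoffs 9, 20, 5 → best response Middle.
P1 against C2: payoffs 1, 11, 19 → best response Bottom.
P1 against C3: payoffs 4, 10, 16 → best response Bottom.
P2 against Top: payoffs 4, 6, 2 → best response C2.
P2 against Middle: payoffs 14, 6, 15 → best response C3.
P2 against Bottom: payoffs 15, 3, 2 → best response C1.
No profile is a mutual best response for all players.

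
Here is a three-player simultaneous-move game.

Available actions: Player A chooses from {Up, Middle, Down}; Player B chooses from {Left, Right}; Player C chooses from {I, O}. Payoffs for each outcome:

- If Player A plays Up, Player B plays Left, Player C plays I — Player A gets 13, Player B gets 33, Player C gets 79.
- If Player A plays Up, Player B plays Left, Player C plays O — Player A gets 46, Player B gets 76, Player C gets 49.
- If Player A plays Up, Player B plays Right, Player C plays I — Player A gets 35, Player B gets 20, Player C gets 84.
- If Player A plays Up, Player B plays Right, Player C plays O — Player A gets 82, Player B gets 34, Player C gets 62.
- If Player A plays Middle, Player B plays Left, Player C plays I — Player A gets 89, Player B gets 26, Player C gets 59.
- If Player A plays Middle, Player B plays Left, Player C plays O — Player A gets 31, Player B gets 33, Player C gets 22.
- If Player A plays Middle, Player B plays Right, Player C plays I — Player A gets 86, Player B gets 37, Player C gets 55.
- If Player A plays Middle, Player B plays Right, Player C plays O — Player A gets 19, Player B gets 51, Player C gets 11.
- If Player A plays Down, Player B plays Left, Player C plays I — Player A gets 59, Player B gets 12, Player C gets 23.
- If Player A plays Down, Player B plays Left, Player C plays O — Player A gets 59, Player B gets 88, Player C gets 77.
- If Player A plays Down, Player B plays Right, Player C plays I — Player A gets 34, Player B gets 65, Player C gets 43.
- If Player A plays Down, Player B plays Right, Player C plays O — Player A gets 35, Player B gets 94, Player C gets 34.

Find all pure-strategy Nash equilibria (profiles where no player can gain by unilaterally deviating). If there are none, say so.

Player A against (Left, I): payoffs 13, 89, 59 → best response Middle.
Player A against (Left, O): payoffs 46, 31, 59 → best response Down.
Player A against (Right, I): payoffs 35, 86, 34 → best response Middle.
Player A against (Right, O): payoffs 82, 19, 35 → best response Up.
Player B against (Up, I): payoffs 33, 20 → best response Left.
Player B against (Up, O): payoffs 76, 34 → best response Left.
Player B against (Middle, I): payoffs 26, 37 → best response Right.
Player B against (Middle, O): payoffs 33, 51 → best response Right.
Player B against (Down, I): payoffs 12, 65 → best response Right.
Player B against (Down, O): payoffs 88, 94 → best response Right.
Player C against (Up, Left): payoffs 79, 49 → best response I.
Player C against (Up, Right): payoffs 84, 62 → best response I.
Player C against (Middle, Left): payoffs 59, 22 → best response I.
Player C against (Middle, Right): payoffs 55, 11 → best response I.
Player C against (Down, Left): payoffs 23, 77 → best response O.
Player C against (Down, Right): payoffs 43, 34 → best response I.
Mutual best responses: (Middle, Right, I).

Pure NE: (Middle, Right, I)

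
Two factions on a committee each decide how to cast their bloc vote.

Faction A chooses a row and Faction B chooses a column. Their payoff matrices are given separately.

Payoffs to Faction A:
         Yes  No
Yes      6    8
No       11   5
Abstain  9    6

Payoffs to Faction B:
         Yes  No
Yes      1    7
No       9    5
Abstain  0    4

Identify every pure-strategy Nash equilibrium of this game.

Pure-strategy Nash equilibria: (Yes, No), (No, Yes)

For each player, find the best response to each opponent profile; mutual best responses are the pure NE.
Faction A against Yes: payoffs 6, 11, 9 → best response No.
Faction A against No: payoffs 8, 5, 6 → best response Yes.
Faction B against Yes: payoffs 1, 7 → best response No.
Faction B against No: payoffs 9, 5 → best response Yes.
Faction B against Abstain: payoffs 0, 4 → best response No.
Mutual best responses: (Yes, No); (No, Yes).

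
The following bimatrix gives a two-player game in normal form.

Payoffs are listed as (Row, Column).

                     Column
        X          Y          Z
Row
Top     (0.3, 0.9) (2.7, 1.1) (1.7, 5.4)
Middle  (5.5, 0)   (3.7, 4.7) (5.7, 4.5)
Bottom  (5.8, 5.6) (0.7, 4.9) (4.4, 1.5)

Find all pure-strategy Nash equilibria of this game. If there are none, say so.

Pure-strategy Nash equilibria: (Middle, Y); (Bottom, X)

Row against X: payoffs 0.3, 5.5, 5.8 → best response Bottom.
Row against Y: payoffs 2.7, 3.7, 0.7 → best response Middle.
Row against Z: payoffs 1.7, 5.7, 4.4 → best response Middle.
Column against Top: payoffs 0.9, 1.1, 5.4 → best response Z.
Column against Middle: payoffs 0, 4.7, 4.5 → best response Y.
Column against Bottom: payoffs 5.6, 4.9, 1.5 → best response X.
Mutual best responses: (Middle, Y); (Bottom, X).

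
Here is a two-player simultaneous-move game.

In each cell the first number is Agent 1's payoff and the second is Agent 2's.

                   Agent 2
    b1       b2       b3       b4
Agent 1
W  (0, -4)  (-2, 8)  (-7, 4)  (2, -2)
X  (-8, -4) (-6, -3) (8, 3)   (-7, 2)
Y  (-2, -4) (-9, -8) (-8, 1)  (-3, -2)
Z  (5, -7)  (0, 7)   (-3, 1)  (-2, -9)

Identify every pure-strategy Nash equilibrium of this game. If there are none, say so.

Agent 1 against b1: payoffs 0, -8, -2, 5 → best response Z.
Agent 1 against b2: payoffs -2, -6, -9, 0 → best response Z.
Agent 1 against b3: payoffs -7, 8, -8, -3 → best response X.
Agent 1 against b4: payoffs 2, -7, -3, -2 → best response W.
Agent 2 against W: payoffs -4, 8, 4, -2 → best response b2.
Agent 2 against X: payoffs -4, -3, 3, 2 → best response b3.
Agent 2 against Y: payoffs -4, -8, 1, -2 → best response b3.
Agent 2 against Z: payoffs -7, 7, 1, -9 → best response b2.
Mutual best responses: (X, b3); (Z, b2).

The pure Nash equilibria are (X, b3) and (Z, b2).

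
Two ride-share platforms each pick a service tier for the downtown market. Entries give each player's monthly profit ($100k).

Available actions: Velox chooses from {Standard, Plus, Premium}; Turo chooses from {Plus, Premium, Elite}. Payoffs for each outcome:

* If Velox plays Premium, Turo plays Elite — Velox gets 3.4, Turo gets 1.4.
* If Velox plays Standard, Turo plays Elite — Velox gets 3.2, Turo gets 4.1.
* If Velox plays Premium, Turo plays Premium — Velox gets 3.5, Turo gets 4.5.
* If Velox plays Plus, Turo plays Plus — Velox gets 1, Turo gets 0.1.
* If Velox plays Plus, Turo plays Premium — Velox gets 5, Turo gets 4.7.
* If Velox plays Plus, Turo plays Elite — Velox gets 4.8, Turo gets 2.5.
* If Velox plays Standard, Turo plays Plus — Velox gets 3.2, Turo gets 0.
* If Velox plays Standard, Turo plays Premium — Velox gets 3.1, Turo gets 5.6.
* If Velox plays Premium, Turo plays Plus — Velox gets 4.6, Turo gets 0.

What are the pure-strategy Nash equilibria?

For each strategy profile, look for a profitable unilateral deviation.
(Standard, Plus): Velox can switch to Premium (3.2 → 4.6). Not NE.
(Standard, Premium): Velox can switch to Plus (3.1 → 5). Not NE.
(Standard, Elite): Velox can switch to Plus (3.2 → 4.8). Not NE.
(Plus, Plus): Velox can switch to Standard (1 → 3.2). Not NE.
(Plus, Premium): Velox gets 5, best alternative 3.5; Turo gets 4.7, best alternative 2.5. No profitable deviation — NE.
(Plus, Elite): Turo can switch to Premium (2.5 → 4.7). Not NE.
(Premium, Plus): Turo can switch to Premium (0 → 4.5). Not NE.
(Premium, Premium): Velox can switch to Plus (3.5 → 5). Not NE.
(Premium, Elite): Velox can switch to Plus (3.4 → 4.8). Not NE.

Pure NE: (Plus, Premium)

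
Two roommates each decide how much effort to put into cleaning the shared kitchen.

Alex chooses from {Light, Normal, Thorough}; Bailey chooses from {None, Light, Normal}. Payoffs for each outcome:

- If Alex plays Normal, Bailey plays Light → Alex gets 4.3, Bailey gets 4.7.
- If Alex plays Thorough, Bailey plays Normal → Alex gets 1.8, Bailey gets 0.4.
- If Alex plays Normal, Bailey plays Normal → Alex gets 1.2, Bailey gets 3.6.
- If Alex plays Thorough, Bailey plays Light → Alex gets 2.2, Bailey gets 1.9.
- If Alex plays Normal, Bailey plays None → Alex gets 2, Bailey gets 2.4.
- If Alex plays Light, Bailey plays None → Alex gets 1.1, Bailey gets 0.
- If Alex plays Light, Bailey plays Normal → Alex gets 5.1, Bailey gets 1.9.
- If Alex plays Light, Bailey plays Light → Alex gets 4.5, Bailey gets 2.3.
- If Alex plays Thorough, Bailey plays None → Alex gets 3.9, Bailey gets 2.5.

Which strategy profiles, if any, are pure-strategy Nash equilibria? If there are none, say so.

(Light, None): Alex can switch to Normal (1.1 → 2). Not NE.
(Light, Light): Alex gets 4.5, best alternative 4.3; Bailey gets 2.3, best alternative 1.9. No profitable deviation — NE.
(Light, Normal): Bailey can switch to Light (1.9 → 2.3). Not NE.
(Normal, None): Alex can switch to Thorough (2 → 3.9). Not NE.
(Normal, Light): Alex can switch to Light (4.3 → 4.5). Not NE.
(Normal, Normal): Alex can switch to Light (1.2 → 5.1). Not NE.
(Thorough, None): Alex gets 3.9, best alternative 2; Bailey gets 2.5, best alternative 1.9. No profitable deviation — NE.
(Thorough, Light): Alex can switch to Light (2.2 → 4.5). Not NE.
(Thorough, Normal): Alex can switch to Light (1.8 → 5.1). Not NE.

The pure Nash equilibria are (Light, Light); (Thorough, None).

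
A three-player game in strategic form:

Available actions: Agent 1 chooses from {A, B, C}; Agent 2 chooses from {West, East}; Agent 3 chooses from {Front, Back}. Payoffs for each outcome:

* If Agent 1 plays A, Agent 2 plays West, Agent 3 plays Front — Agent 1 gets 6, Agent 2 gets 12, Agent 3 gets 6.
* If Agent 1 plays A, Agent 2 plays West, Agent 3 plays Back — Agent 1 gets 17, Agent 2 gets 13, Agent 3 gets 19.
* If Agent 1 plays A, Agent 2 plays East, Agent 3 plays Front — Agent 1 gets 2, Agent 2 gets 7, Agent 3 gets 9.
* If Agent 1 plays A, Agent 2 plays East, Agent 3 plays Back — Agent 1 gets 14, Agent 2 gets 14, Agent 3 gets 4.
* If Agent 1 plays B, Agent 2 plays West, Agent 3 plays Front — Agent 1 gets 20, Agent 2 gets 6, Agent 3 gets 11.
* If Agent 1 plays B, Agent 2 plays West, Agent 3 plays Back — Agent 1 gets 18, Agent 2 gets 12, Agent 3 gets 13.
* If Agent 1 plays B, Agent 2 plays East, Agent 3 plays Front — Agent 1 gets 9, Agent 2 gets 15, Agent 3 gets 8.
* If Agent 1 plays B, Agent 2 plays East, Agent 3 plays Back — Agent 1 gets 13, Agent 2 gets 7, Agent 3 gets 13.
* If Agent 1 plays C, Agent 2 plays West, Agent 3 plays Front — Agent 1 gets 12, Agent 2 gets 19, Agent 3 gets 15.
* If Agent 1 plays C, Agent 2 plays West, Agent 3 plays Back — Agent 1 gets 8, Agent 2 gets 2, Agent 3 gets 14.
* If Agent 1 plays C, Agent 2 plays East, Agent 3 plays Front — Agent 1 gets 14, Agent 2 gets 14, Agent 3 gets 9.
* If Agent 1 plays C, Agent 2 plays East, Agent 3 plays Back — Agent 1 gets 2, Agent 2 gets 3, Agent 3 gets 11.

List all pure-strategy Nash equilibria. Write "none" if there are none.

Mark each player's best response to every combination of opponents' strategies; a profile where every player is best-responding is a pure Nash equilibrium.
Agent 1 against (West, Front): payoffs 6, 20, 12 → best response B.
Agent 1 against (West, Back): payoffs 17, 18, 8 → best response B.
Agent 1 against (East, Front): payoffs 2, 9, 14 → best response C.
Agent 1 against (East, Back): payoffs 14, 13, 2 → best response A.
Agent 2 against (A, Front): payoffs 12, 7 → best response West.
Agent 2 against (A, Back): payoffs 13, 14 → best response East.
Agent 2 against (B, Front): payoffs 6, 15 → best response East.
Agent 2 against (B, Back): payoffs 12, 7 → best response West.
Agent 2 against (C, Front): payoffs 19, 14 → best response West.
Agent 2 against (C, Back): payoffs 2, 3 → best response East.
Agent 3 against (A, West): payoffs 6, 19 → best response Back.
Agent 3 against (A, East): payoffs 9, 4 → best response Front.
Agent 3 against (B, West): payoffs 11, 13 → best response Back.
Agent 3 against (B, East): payoffs 8, 13 → best response Back.
Agent 3 against (C, West): payoffs 15, 14 → best response Front.
Agent 3 against (C, East): payoffs 9, 11 → best response Back.
Mutual best responses: (B, West, Back).

Pure NE: (B, West, Back)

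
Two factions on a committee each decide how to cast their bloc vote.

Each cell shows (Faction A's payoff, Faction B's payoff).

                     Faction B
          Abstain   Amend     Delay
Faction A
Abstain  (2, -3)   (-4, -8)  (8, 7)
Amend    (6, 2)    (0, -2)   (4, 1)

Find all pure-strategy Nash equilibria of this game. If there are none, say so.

(Abstain, Abstain): Faction A can switch to Amend (2 → 6). Not NE.
(Abstain, Amend): Faction A can switch to Amend (-4 → 0). Not NE.
(Abstain, Delay): Faction A gets 8, best alternative 4; Faction B gets 7, best alternative -3. No profitable deviation — NE.
(Amend, Abstain): Faction A gets 6, best alternative 2; Faction B gets 2, best alternative 1. No profitable deviation — NE.
(Amend, Amend): Faction B can switch to Abstain (-2 → 2). Not NE.
(Amend, Delay): Faction A can switch to Abstain (4 → 8). Not NE.

(Abstain, Delay) and (Amend, Abstain)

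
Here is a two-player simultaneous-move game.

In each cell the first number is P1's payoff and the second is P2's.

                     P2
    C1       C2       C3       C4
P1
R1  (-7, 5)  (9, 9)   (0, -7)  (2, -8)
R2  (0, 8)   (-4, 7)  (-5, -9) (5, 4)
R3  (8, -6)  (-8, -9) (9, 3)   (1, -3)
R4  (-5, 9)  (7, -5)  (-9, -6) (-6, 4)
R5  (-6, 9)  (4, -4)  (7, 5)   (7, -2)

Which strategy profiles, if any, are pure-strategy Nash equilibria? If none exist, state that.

The pure Nash equilibria are (R1, C2); (R3, C3).

For each player, find the best response to each opponent profile; mutual best responses are the pure NE.
P1 against C1: payoffs -7, 0, 8, -5, -6 → best response R3.
P1 against C2: payoffs 9, -4, -8, 7, 4 → best response R1.
P1 against C3: payoffs 0, -5, 9, -9, 7 → best response R3.
P1 against C4: payoffs 2, 5, 1, -6, 7 → best response R5.
P2 against R1: payoffs 5, 9, -7, -8 → best response C2.
P2 against R2: payoffs 8, 7, -9, 4 → best response C1.
P2 against R3: payoffs -6, -9, 3, -3 → best response C3.
P2 against R4: payoffs 9, -5, -6, 4 → best response C1.
P2 against R5: payoffs 9, -4, 5, -2 → best response C1.
Mutual best responses: (R1, C2); (R3, C3).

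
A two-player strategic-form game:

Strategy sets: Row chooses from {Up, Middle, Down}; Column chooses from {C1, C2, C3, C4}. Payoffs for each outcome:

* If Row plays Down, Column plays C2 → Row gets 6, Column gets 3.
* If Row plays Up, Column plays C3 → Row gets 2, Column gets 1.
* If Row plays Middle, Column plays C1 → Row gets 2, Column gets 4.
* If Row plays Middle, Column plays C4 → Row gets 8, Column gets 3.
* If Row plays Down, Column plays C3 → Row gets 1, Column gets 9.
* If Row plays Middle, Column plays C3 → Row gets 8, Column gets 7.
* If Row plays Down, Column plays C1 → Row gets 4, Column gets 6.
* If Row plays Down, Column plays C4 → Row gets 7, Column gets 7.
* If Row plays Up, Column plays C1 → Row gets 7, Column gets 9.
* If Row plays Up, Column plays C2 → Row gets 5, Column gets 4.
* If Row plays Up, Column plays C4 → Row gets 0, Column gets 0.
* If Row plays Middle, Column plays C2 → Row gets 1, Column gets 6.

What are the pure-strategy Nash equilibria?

The pure Nash equilibria are (Up, C1), (Middle, C3).

(Up, C1): Row gets 7, best alternative 4; Column gets 9, best alternative 4. No profitable deviation — NE.
(Up, C2): Row can switch to Down (5 → 6). Not NE.
(Up, C3): Row can switch to Middle (2 → 8). Not NE.
(Up, C4): Row can switch to Middle (0 → 8). Not NE.
(Middle, C1): Row can switch to Up (2 → 7). Not NE.
(Middle, C2): Row can switch to Up (1 → 5). Not NE.
(Middle, C3): Row gets 8, best alternative 2; Column gets 7, best alternative 6. No profitable deviation — NE.
(Middle, C4): Column can switch to C1 (3 → 4). Not NE.
(Down, C1): Row can switch to Up (4 → 7). Not NE.
(Down, C2): Column can switch to C1 (3 → 6). Not NE.
(Down, C3): Row can switch to Up (1 → 2). Not NE.
(Down, C4): Row can switch to Middle (7 → 8). Not NE.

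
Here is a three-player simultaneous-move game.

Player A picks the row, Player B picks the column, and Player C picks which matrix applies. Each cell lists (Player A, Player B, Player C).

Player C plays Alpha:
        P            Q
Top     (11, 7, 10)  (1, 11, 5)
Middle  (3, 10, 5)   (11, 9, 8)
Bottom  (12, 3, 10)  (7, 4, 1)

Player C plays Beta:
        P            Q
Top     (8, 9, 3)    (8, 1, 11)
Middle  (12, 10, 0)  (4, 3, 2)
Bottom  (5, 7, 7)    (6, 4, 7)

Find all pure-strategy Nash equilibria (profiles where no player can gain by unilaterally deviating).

No pure-strategy Nash equilibrium.

Player A against (P, Alpha): payoffs 11, 3, 12 → best response Bottom.
Player A against (P, Beta): payoffs 8, 12, 5 → best response Middle.
Player A against (Q, Alpha): payoffs 1, 11, 7 → best response Middle.
Player A against (Q, Beta): payoffs 8, 4, 6 → best response Top.
Player B against (Top, Alpha): payoffs 7, 11 → best response Q.
Player B against (Top, Beta): payoffs 9, 1 → best response P.
Player B against (Middle, Alpha): payoffs 10, 9 → best response P.
Player B against (Middle, Beta): payoffs 10, 3 → best response P.
Player B against (Bottom, Alpha): payoffs 3, 4 → best response Q.
Player B against (Bottom, Beta): payoffs 7, 4 → best response P.
Player C against (Top, P): payoffs 10, 3 → best response Alpha.
Player C against (Top, Q): payoffs 5, 11 → best response Beta.
Player C against (Middle, P): payoffs 5, 0 → best response Alpha.
Player C against (Middle, Q): payoffs 8, 2 → best response Alpha.
Player C against (Bottom, P): payoffs 10, 7 → best response Alpha.
Player C against (Bottom, Q): payoffs 1, 7 → best response Beta.
No profile is a mutual best response for all players.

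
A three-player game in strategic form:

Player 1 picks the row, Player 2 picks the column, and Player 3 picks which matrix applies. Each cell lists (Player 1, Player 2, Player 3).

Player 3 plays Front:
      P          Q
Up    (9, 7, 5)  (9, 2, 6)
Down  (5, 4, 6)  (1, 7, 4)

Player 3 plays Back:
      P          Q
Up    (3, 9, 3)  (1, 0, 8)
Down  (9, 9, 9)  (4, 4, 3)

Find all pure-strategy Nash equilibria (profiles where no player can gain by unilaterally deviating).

(Up, P, Front): Player 1 gets 9, best alternative 5; Player 2 gets 7, best alternative 2; Player 3 gets 5, best alternative 3. No profitable deviation — NE.
(Up, P, Back): Player 1 can switch to Down (3 → 9). Not NE.
(Up, Q, Front): Player 2 can switch to P (2 → 7). Not NE.
(Up, Q, Back): Player 1 can switch to Down (1 → 4). Not NE.
(Down, P, Front): Player 1 can switch to Up (5 → 9). Not NE.
(Down, P, Back): Player 1 gets 9, best alternative 3; Player 2 gets 9, best alternative 4; Player 3 gets 9, best alternative 6. No profitable deviation — NE.
(Down, Q, Front): Player 1 can switch to Up (1 → 9). Not NE.
(Down, Q, Back): Player 2 can switch to P (4 → 9). Not NE.

Pure-strategy Nash equilibria: (Up, P, Front); (Down, P, Back)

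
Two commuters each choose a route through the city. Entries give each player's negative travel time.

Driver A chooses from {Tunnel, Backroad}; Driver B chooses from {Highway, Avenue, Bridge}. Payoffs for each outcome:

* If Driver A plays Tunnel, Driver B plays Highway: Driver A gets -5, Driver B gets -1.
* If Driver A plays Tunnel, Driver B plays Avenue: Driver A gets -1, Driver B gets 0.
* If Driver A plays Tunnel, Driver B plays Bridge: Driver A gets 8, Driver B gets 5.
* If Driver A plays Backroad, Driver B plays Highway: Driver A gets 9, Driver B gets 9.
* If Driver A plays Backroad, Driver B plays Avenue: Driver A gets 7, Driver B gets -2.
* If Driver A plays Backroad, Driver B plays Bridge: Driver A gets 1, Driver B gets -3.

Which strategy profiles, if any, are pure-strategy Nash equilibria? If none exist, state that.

For each player, find the best response to each opponent profile; mutual best responses are the pure NE.
Driver A against Highway: payoffs -5, 9 → best response Backroad.
Driver A against Avenue: payoffs -1, 7 → best response Backroad.
Driver A against Bridge: payoffs 8, 1 → best response Tunnel.
Driver B against Tunnel: payoffs -1, 0, 5 → best response Bridge.
Driver B against Backroad: payoffs 9, -2, -3 → best response Highway.
Mutual best responses: (Tunnel, Bridge); (Backroad, Highway).

Pure-strategy Nash equilibria: (Tunnel, Bridge), (Backroad, Highway)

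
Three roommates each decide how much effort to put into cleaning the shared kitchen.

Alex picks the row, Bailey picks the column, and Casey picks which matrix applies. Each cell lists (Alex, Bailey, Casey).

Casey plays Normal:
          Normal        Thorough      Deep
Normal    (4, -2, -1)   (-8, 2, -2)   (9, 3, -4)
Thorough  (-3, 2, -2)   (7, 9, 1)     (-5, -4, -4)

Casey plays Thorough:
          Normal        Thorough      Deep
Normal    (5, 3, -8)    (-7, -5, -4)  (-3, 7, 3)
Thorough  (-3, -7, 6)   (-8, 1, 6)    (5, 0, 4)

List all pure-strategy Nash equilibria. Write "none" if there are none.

For each player, find the best response to each opponent profile; mutual best responses are the pure NE.
Alex against (Normal, Normal): payoffs 4, -3 → best response Normal.
Alex against (Normal, Thorough): payoffs 5, -3 → best response Normal.
Alex against (Thorough, Normal): payoffs -8, 7 → best response Thorough.
Alex against (Thorough, Thorough): payoffs -7, -8 → best response Normal.
Alex against (Deep, Normal): payoffs 9, -5 → best response Normal.
Alex against (Deep, Thorough): payoffs -3, 5 → best response Thorough.
Bailey against (Normal, Normal): payoffs -2, 2, 3 → best response Deep.
Bailey against (Normal, Thorough): payoffs 3, -5, 7 → best response Deep.
Bailey against (Thorough, Normal): payoffs 2, 9, -4 → best response Thorough.
Bailey against (Thorough, Thorough): payoffs -7, 1, 0 → best response Thorough.
Casey against (Normal, Normal): payoffs -1, -8 → best response Normal.
Casey against (Normal, Thorough): payoffs -2, -4 → best response Normal.
Casey against (Normal, Deep): payoffs -4, 3 → best response Thorough.
Casey against (Thorough, Normal): payoffs -2, 6 → best response Thorough.
Casey against (Thorough, Thorough): payoffs 1, 6 → best response Thorough.
Casey against (Thorough, Deep): payoffs -4, 4 → best response Thorough.
No profile is a mutual best response for all players.

none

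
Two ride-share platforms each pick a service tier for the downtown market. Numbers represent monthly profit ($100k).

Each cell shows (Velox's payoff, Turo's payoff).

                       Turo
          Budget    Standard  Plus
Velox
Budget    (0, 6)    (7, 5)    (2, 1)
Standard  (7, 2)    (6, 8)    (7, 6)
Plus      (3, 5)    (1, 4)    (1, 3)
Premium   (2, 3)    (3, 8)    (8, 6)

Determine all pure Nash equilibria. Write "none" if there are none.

none

(Budget, Budget): Velox can switch to Standard (0 → 7). Not NE.
(Budget, Standard): Turo can switch to Budget (5 → 6). Not NE.
(Budget, Plus): Velox can switch to Standard (2 → 7). Not NE.
(Standard, Budget): Turo can switch to Standard (2 → 8). Not NE.
(Standard, Standard): Velox can switch to Budget (6 → 7). Not NE.
(Standard, Plus): Velox can switch to Premium (7 → 8). Not NE.
(The remaining 6 profiles each have a profitable deviation by the same check.)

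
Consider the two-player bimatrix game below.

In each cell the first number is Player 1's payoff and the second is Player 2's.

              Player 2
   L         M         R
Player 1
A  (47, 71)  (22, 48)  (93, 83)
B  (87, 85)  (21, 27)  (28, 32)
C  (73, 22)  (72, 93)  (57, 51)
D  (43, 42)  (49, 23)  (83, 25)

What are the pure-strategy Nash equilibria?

The pure Nash equilibria are (A, R) and (B, L) and (C, M).

Player 1 against L: payoffs 47, 87, 73, 43 → best response B.
Player 1 against M: payoffs 22, 21, 72, 49 → best response C.
Player 1 against R: payoffs 93, 28, 57, 83 → best response A.
Player 2 against A: payoffs 71, 48, 83 → best response R.
Player 2 against B: payoffs 85, 27, 32 → best response L.
Player 2 against C: payoffs 22, 93, 51 → best response M.
Player 2 against D: payoffs 42, 23, 25 → best response L.
Mutual best responses: (A, R); (B, L); (C, M).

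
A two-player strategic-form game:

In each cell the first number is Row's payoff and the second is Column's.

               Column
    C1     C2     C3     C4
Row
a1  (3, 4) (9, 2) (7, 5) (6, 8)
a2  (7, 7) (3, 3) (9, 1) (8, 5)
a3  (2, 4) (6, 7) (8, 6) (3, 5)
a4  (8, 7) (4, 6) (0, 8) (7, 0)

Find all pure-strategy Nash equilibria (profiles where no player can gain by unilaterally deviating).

none

For each player, find the best response to each opponent profile; mutual best responses are the pure NE.
Row against C1: payoffs 3, 7, 2, 8 → best response a4.
Row against C2: payoffs 9, 3, 6, 4 → best response a1.
Row against C3: payoffs 7, 9, 8, 0 → best response a2.
Row against C4: payoffs 6, 8, 3, 7 → best response a2.
Column against a1: payoffs 4, 2, 5, 8 → best response C4.
Column against a2: payoffs 7, 3, 1, 5 → best response C1.
Column against a3: payoffs 4, 7, 6, 5 → best response C2.
Column against a4: payoffs 7, 6, 8, 0 → best response C3.
No profile is a mutual best response for all players.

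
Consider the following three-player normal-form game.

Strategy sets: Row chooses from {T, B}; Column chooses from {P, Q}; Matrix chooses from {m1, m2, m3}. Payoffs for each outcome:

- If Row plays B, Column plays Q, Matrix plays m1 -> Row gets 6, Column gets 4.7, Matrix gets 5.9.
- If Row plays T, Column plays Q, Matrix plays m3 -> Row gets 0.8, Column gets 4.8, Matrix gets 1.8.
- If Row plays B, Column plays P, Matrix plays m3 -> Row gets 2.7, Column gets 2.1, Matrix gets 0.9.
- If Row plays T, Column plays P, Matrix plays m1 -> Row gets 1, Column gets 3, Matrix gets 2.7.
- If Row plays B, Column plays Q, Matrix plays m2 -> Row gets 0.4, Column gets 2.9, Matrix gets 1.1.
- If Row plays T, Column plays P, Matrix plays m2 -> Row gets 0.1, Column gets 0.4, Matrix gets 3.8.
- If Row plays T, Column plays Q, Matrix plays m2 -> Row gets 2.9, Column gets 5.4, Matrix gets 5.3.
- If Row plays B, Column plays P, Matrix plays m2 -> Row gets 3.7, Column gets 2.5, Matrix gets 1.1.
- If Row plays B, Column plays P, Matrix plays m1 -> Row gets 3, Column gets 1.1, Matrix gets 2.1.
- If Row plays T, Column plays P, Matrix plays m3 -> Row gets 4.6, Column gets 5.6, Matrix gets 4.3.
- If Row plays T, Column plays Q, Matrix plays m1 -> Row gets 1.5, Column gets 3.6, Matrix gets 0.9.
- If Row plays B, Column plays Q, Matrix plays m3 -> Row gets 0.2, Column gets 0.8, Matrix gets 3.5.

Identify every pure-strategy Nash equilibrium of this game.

(T, P, m3) and (T, Q, m2) and (B, Q, m1)

Row against (P, m1): payoffs 1, 3 → best response B.
Row against (P, m2): payoffs 0.1, 3.7 → best response B.
Row against (P, m3): payoffs 4.6, 2.7 → best response T.
Row against (Q, m1): payoffs 1.5, 6 → best response B.
Row against (Q, m2): payoffs 2.9, 0.4 → best response T.
Row against (Q, m3): payoffs 0.8, 0.2 → best response T.
Column against (T, m1): payoffs 3, 3.6 → best response Q.
Column against (T, m2): payoffs 0.4, 5.4 → best response Q.
Column against (T, m3): payoffs 5.6, 4.8 → best response P.
Column against (B, m1): payoffs 1.1, 4.7 → best response Q.
Column against (B, m2): payoffs 2.5, 2.9 → best response Q.
Column against (B, m3): payoffs 2.1, 0.8 → best response P.
Matrix against (T, P): payoffs 2.7, 3.8, 4.3 → best response m3.
Matrix against (T, Q): payoffs 0.9, 5.3, 1.8 → best response m2.
Matrix against (B, P): payoffs 2.1, 1.1, 0.9 → best response m1.
Matrix against (B, Q): payoffs 5.9, 1.1, 3.5 → best response m1.
Mutual best responses: (T, P, m3); (T, Q, m2); (B, Q, m1).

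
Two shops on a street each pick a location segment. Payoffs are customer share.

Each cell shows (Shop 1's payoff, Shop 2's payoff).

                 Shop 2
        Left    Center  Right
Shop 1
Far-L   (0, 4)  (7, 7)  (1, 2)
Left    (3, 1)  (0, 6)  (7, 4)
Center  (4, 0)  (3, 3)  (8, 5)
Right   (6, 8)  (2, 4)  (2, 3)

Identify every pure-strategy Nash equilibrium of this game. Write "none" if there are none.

(Far-L, Center); (Center, Right); (Right, Left)

(Far-L, Left): Shop 1 can switch to Left (0 → 3). Not NE.
(Far-L, Center): Shop 1 gets 7, best alternative 3; Shop 2 gets 7, best alternative 4. No profitable deviation — NE.
(Far-L, Right): Shop 1 can switch to Left (1 → 7). Not NE.
(Left, Left): Shop 1 can switch to Center (3 → 4). Not NE.
(Left, Center): Shop 1 can switch to Far-L (0 → 7). Not NE.
(Left, Right): Shop 1 can switch to Center (7 → 8). Not NE.
(Center, Left): Shop 1 can switch to Right (4 → 6). Not NE.
(Center, Right): Shop 1 gets 8, best alternative 7; Shop 2 gets 5, best alternative 3. No profitable deviation — NE.
(Right, Left): Shop 1 gets 6, best alternative 4; Shop 2 gets 8, best alternative 4. No profitable deviation — NE.
(The remaining 3 profiles each have a profitable deviation by the same check.)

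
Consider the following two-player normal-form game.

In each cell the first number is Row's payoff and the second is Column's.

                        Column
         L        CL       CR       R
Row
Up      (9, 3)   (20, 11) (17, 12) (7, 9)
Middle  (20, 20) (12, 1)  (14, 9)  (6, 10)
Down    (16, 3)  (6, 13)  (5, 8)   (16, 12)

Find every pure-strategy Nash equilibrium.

Row against L: payoffs 9, 20, 16 → best response Middle.
Row against CL: payoffs 20, 12, 6 → best response Up.
Row against CR: payoffs 17, 14, 5 → best response Up.
Row against R: payoffs 7, 6, 16 → best response Down.
Column against Up: payoffs 3, 11, 12, 9 → best response CR.
Column against Middle: payoffs 20, 1, 9, 10 → best response L.
Column against Down: payoffs 3, 13, 8, 12 → best response CL.
Mutual best responses: (Up, CR); (Middle, L).

(Up, CR) and (Middle, L)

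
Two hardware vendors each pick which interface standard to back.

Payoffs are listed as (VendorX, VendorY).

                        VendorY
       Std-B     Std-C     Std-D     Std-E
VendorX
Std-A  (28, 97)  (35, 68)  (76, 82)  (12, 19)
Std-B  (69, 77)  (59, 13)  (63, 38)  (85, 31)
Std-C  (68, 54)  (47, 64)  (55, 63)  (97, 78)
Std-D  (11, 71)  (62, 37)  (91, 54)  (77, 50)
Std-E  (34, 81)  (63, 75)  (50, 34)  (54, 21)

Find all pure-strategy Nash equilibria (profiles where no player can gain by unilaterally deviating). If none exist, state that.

VendorX against Std-B: payoffs 28, 69, 68, 11, 34 → best response Std-B.
VendorX against Std-C: payoffs 35, 59, 47, 62, 63 → best response Std-E.
VendorX against Std-D: payoffs 76, 63, 55, 91, 50 → best response Std-D.
VendorX against Std-E: payoffs 12, 85, 97, 77, 54 → best response Std-C.
VendorY against Std-A: payoffs 97, 68, 82, 19 → best response Std-B.
VendorY against Std-B: payoffs 77, 13, 38, 31 → best response Std-B.
VendorY against Std-C: payoffs 54, 64, 63, 78 → best response Std-E.
VendorY against Std-D: payoffs 71, 37, 54, 50 → best response Std-B.
VendorY against Std-E: payoffs 81, 75, 34, 21 → best response Std-B.
Mutual best responses: (Std-B, Std-B); (Std-C, Std-E).

The pure Nash equilibria are (Std-B, Std-B); (Std-C, Std-E).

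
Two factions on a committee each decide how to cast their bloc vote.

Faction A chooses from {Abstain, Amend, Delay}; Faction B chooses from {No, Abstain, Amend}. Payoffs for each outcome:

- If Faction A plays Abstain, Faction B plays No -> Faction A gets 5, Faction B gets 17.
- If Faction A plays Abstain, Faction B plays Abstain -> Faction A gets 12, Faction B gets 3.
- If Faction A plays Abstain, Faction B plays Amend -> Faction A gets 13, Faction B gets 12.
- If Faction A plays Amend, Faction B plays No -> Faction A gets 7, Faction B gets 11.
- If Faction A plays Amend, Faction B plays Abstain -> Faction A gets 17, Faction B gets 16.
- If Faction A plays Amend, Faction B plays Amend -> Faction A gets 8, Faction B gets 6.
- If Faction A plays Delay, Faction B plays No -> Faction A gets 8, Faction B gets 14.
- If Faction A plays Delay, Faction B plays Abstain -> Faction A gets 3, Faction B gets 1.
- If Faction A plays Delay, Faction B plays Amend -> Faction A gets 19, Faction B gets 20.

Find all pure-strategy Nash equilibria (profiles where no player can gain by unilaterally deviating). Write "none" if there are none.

Pure-strategy Nash equilibria: (Amend, Abstain); (Delay, Amend)

Faction A against No: payoffs 5, 7, 8 → best response Delay.
Faction A against Abstain: payoffs 12, 17, 3 → best response Amend.
Faction A against Amend: payoffs 13, 8, 19 → best response Delay.
Faction B against Abstain: payoffs 17, 3, 12 → best response No.
Faction B against Amend: payoffs 11, 16, 6 → best response Abstain.
Faction B against Delay: payoffs 14, 1, 20 → best response Amend.
Mutual best responses: (Amend, Abstain); (Delay, Amend).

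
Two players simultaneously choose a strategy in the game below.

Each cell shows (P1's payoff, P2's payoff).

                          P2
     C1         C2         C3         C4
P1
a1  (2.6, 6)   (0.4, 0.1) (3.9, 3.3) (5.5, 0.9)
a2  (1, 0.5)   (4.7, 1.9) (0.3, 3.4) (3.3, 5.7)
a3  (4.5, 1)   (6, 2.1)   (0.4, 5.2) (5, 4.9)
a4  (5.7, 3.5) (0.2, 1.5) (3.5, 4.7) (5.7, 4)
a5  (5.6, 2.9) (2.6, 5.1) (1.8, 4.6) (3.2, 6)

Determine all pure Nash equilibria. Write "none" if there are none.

No pure-strategy Nash equilibrium.

(a1, C1): P1 can switch to a3 (2.6 → 4.5). Not NE.
(a1, C2): P1 can switch to a2 (0.4 → 4.7). Not NE.
(a1, C3): P2 can switch to C1 (3.3 → 6). Not NE.
(a1, C4): P1 can switch to a4 (5.5 → 5.7). Not NE.
(a2, C1): P1 can switch to a1 (1 → 2.6). Not NE.
(a2, C2): P1 can switch to a3 (4.7 → 6). Not NE.
(a2, C3): P1 can switch to a1 (0.3 → 3.9). Not NE.
(a2, C4): P1 can switch to a1 (3.3 → 5.5). Not NE.
(a3, C1): P1 can switch to a4 (4.5 → 5.7). Not NE.
(a3, C2): P2 can switch to C3 (2.1 → 5.2). Not NE.
(a3, C3): P1 can switch to a1 (0.4 → 3.9). Not NE.
(a3, C4): P1 can switch to a1 (5 → 5.5). Not NE.
(The remaining 8 profiles each have a profitable deviation by the same check.)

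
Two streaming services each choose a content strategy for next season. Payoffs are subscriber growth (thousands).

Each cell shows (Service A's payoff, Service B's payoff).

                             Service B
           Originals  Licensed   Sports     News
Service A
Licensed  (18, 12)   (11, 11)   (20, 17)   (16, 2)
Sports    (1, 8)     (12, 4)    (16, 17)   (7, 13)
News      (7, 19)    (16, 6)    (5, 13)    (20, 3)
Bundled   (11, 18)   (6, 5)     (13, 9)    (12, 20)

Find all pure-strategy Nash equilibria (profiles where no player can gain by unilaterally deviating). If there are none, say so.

Service A against Originals: payoffs 18, 1, 7, 11 → best response Licensed.
Service A against Licensed: payoffs 11, 12, 16, 6 → best response News.
Service A against Sports: payoffs 20, 16, 5, 13 → best response Licensed.
Service A against News: payoffs 16, 7, 20, 12 → best response News.
Service B against Licensed: payoffs 12, 11, 17, 2 → best response Sports.
Service B against Sports: payoffs 8, 4, 17, 13 → best response Sports.
Service B against News: payoffs 19, 6, 13, 3 → best response Originals.
Service B against Bundled: payoffs 18, 5, 9, 20 → best response News.
Mutual best responses: (Licensed, Sports).

The unique pure-strategy Nash equilibrium is (Licensed, Sports).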